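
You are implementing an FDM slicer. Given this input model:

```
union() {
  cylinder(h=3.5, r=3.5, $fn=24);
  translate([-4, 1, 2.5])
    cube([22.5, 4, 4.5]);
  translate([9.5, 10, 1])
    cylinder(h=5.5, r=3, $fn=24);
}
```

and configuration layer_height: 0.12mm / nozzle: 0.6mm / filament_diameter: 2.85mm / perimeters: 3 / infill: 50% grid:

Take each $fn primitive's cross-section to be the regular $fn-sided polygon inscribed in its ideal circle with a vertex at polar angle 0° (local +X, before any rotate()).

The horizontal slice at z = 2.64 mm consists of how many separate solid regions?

2

At z = 2.64 mm: the r=3.5 cylinder contributes a regular 24-gon of circumradius 3.5; the cube at (-4, 1) is present — its section is the full 22.5×4 rectangle; the cylinder at (9.5, 10): section is a regular 24-gon, circumradius r=3; Taking the union: the regions partially overlap (shared area 12.16 mm²), so overlapping operands fuse into one piece — 2 connected regions. The result has 2 disconnected regions.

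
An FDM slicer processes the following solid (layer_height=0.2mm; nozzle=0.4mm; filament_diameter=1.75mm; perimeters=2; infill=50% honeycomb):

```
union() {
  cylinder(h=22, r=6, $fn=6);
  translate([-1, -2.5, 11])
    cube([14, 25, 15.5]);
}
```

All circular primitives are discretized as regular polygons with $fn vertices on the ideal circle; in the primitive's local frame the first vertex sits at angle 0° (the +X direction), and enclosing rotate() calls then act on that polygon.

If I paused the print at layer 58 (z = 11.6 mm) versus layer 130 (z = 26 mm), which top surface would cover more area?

layer 58 (z = 11.6 mm)

Layer 58 (z = 11.6): the r=6 cylinder contributes a regular 6-gon of circumradius 6 (area = (6/2)·6.000²·sin(360°/6) = 93.53 mm²); the 14×25 cube at (-1, -2.5) contributes its full rectangle (area 350.00 mm²); Combining (union): the regions partially overlap — summed areas 443.53 mm² minus the doubly-counted overlap 44.27 mm² gives 399.26 mm² — area = 399.26 mm². So its area = 399.26 mm². Layer 130 (z = 26): the cylinder does not reach this height (z outside [0, 22]); the 14×25 cube at (-1, -2.5) contributes its full rectangle (area 350.00 mm²); Merging all regions: only the 14×25 cube at (-1, -2.5) is present, so the union is just that shape — area = 350.00 mm². So its area = 350.00 mm². Layer 58 is larger (399.26 vs 350.00 mm²).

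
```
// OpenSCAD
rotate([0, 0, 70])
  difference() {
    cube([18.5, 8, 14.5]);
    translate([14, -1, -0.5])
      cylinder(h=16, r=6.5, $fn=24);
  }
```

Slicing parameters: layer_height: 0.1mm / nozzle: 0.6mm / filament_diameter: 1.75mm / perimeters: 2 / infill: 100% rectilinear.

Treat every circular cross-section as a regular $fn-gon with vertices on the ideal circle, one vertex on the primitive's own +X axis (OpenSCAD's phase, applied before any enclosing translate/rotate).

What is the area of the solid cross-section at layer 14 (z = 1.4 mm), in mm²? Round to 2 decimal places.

99.61 mm²

At z = 1.4 mm: the cube is present — its section is the full 18.5×8 rectangle (area 148.00 mm²); the r=6.5 cylinder at (14, -1) contributes a regular 24-gon of circumradius 6.5 (area = (24/2)·6.500²·sin(360°/24) = 131.22 mm²); Subtracting the remaining from the first: starting from the 18.5×8 cube (148.00 mm²), the r=6.5 cylinder at (14, -1) partially overlaps it — only the 48.39 mm² overlap (of its 131.22 mm²) is removed, clipping the outline — area = 99.61 mm²; (whole slice rotated 70° about Z — lengths, areas and connectivity unchanged). Overall, the cross-section is a single solid region. Net area = 99.61 mm².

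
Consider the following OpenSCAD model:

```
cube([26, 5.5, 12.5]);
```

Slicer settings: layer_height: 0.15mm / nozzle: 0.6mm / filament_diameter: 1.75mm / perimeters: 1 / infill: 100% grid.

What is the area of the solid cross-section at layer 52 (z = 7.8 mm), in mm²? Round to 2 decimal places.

143.00 mm²

At z = 7.8 mm: the cube (footprint 26×5.5) is included at this height (area 143.00 mm²). Overall, the cross-section is a single solid region. Net area = 143.00 mm².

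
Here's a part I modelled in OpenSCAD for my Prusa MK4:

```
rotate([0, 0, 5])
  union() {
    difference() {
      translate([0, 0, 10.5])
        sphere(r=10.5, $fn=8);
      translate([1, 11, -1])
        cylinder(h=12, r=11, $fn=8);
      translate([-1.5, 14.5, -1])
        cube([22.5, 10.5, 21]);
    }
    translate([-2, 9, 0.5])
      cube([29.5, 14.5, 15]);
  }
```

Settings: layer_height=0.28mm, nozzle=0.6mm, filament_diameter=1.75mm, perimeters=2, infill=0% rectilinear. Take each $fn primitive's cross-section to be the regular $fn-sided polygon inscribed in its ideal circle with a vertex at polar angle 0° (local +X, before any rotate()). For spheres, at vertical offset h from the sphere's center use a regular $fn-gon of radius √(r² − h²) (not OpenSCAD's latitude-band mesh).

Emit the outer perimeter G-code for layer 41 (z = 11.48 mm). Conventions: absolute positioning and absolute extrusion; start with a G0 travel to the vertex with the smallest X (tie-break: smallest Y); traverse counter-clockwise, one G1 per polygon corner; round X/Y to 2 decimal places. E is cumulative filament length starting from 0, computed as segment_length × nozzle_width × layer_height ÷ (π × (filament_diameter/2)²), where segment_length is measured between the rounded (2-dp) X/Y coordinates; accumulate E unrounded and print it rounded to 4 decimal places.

At z = 11.48 mm: the r=10.5 sphere contributes a regular 8-gon of circumradius √(10.5²−0.98²) = 10.454; the cylinder at (1, 11) is absent (z outside [-1, 11]); the 22.5×10.5 cube at (-1.5, 14.5) contributes its full rectangle; After the difference (first − rest): starting from the r=10.5 sphere, the 22.5×10.5 cube at (-1.5, 14.5) misses the remaining region (no effect) — 1 connected region; the cube at (-2, 9) is present — its section is the full 29.5×14.5 rectangle; Merging all regions: the regions partially overlap (shared area 4.63 mm²), so overlapping operands fuse into one piece — 1 connected region; (whole slice rotated 5° about Z — lengths, areas and connectivity unchanged). The outline is a single polygon with 12 vertices. Extrusion per mm of travel: 0.6 × 0.28 / (π × 0.875²) = 0.069846. Accumulating E over each segment gives final E = 9.7730.

G0 X-10.41 Y-0.91 Z11.48
G1 X-6.72 Y-8.01 E0.5589
G1 X0.91 Y-10.41 E1.1176
G1 X8.01 Y-6.72 E1.6764
G1 X10.41 Y0.91 E2.2351
G1 X6.72 Y8.01 E2.7940
G1 X2.71 Y9.27 E3.0876
G1 X26.61 Y11.36 E4.7633
G1 X25.35 Y25.81 E5.7764
G1 X-4.04 Y23.24 E7.8370
G1 X-2.83 Y9.41 E8.8067
G1 X-8.01 Y6.72 E9.2143
G1 X-10.41 Y-0.91 E9.7730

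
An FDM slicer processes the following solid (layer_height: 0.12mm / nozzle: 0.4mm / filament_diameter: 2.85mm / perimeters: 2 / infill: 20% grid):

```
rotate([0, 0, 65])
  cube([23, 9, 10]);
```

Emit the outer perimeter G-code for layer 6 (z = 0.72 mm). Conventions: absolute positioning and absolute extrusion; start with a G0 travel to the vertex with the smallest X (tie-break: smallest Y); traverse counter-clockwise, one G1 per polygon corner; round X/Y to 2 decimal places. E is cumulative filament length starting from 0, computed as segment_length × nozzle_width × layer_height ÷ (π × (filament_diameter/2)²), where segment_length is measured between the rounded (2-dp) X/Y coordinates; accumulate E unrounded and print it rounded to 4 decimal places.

At z = 0.72 mm: the 23×9 cube contributes its full rectangle; (rotated 65° about Z; rotation is an isometry so areas/perimeters/island counts are preserved). The outline is a single polygon with 4 vertices. Extrusion per mm of travel: 0.4 × 0.12 / (π × 1.425²) = 0.007524. Accumulating E over each segment gives final E = 0.4816.

G0 X-8.16 Y3.80 Z0.72
G1 X0.00 Y0.00 E0.0677
G1 X9.72 Y20.85 E0.2408
G1 X1.56 Y24.65 E0.3085
G1 X-8.16 Y3.80 E0.4816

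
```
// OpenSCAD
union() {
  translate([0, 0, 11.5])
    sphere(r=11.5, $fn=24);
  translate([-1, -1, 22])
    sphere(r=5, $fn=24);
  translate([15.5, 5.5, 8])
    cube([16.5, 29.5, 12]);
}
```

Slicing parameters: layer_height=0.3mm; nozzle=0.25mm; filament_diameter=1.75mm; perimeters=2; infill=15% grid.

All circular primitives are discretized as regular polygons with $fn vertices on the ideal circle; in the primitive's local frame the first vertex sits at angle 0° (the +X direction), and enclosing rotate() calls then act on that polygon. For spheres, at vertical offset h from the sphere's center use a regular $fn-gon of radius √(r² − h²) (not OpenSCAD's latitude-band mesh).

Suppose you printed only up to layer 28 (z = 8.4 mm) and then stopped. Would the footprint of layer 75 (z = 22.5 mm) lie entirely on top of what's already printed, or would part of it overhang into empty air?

Compare the two slices. At z = 8.4: the sphere: section is a regular 24-gon, circumradius = √(r²−h²) = √(11.5²−3.1²) = 11.074 (area = (24/2)·11.074²·sin(360°/24) = 380.90 mm²); the sphere at (-1, -1) is absent (|z−center|=13.600 > r=5); the 16.5×29.5 cube at (15.5, 5.5) contributes its full rectangle (area 486.75 mm²); Taking the union: the 2 present regions are separate (no shared area or edge), so areas and boundary lengths simply add and each stays a separate island — area = 867.65 mm². At z = 22.5: the r=11.5 sphere slices to a regular 24-gon of circumradius 3.354 (√(r²−h²) with h=11 from center) (area = (24/2)·3.354²·sin(360°/24) = 34.94 mm²); the r=5 sphere at (-1, -1) slices to a regular 24-gon of circumradius 4.975 (√(r²−h²) with h=0.5 from center) (area = (24/2)·4.975²·sin(360°/24) = 76.87 mm²); the cube at (15.5, 5.5) is not intersected at this z (z outside [8, 20]); Merging all regions: the r=11.5 sphere lies entirely inside the r=5 sphere at (-1, -1), so the union is just the r=5 sphere at (-1, -1) — area = 76.87 mm². Checking containment: the cross-section at z = 22.5 is a subset of the cross-section at z = 8.4.

entirely on top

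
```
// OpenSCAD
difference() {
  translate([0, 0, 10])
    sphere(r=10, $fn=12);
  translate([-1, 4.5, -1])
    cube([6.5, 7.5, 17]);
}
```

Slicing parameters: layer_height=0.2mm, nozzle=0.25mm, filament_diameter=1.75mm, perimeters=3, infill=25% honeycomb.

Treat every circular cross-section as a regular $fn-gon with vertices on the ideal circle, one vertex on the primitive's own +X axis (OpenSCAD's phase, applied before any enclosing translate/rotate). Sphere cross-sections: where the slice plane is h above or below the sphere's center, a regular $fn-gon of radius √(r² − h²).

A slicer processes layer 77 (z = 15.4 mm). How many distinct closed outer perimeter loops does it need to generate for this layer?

1

At z = 15.4 mm: the r=10 sphere contributes a regular 12-gon of circumradius √(10²−5.4²) = 8.417; the cube at (-1, 4.5) (footprint 6.5×7.5) is included at this height; Taking the first minus the rest: starting from the r=10 sphere, the 6.5×7.5 cube at (-1, 4.5) partially overlaps it — only the 20.66 mm² overlap (of its 48.75 mm²) is removed, clipping the outline — 1 connected region. The result has 1 disconnected region.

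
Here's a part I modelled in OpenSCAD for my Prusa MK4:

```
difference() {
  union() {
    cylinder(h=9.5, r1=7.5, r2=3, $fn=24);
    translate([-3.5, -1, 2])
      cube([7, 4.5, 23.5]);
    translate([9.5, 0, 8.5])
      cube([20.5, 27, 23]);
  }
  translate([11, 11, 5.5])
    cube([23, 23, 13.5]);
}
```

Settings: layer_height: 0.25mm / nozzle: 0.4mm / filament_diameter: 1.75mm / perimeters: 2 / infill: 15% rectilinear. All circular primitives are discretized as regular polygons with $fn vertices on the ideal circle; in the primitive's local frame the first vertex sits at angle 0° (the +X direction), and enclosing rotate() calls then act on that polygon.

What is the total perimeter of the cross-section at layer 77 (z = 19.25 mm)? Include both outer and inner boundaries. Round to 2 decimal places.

At z = 19.25 mm: the cone does not reach this height (z outside [0, 9.5]); the cube at (-3.5, -1) (footprint 7×4.5) is included at this height (perimeter 23.00 mm); the 20.5×27 cube at (9.5, 0) contributes its full rectangle (perimeter 95.00 mm); Taking the union: the 2 present regions are separate (no shared area or edge), so areas and boundary lengths simply add and each stays a separate island — boundary = 118.00 mm; the cube at (11, 11) is not intersected at this z (z outside [5.5, 19]); Subtracting the remaining from the first: none of the subtracted shapes is present at this height, so the result so far is unchanged — boundary = 118.00 mm. Overall, the cross-section has 2 separate islands. Total boundary length (outer) = 118.00 mm.

118.00 mm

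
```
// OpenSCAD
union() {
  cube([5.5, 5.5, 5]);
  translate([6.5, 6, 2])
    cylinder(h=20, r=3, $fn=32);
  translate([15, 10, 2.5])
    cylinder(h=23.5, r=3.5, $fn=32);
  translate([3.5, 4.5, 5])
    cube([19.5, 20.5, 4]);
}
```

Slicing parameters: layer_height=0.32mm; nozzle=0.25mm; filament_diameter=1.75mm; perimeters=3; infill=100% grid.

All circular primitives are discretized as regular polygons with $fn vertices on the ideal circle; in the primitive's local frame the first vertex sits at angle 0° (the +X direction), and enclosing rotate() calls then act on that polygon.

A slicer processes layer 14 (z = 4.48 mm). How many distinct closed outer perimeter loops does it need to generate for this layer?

At z = 4.48 mm: the cube (footprint 5.5×5.5) is included at this height; the r=3 cylinder at (6.5, 6) contributes a regular 32-gon of circumradius 3; the cylinder at (15, 10): section is a regular 32-gon, circumradius r=3.5; the cube at (3.5, 4.5) does not reach this height (z outside [5, 9]); Taking the union: the regions partially overlap (shared area 3.10 mm²), so overlapping operands fuse into one piece — 2 connected regions. The result has 2 disconnected regions.

2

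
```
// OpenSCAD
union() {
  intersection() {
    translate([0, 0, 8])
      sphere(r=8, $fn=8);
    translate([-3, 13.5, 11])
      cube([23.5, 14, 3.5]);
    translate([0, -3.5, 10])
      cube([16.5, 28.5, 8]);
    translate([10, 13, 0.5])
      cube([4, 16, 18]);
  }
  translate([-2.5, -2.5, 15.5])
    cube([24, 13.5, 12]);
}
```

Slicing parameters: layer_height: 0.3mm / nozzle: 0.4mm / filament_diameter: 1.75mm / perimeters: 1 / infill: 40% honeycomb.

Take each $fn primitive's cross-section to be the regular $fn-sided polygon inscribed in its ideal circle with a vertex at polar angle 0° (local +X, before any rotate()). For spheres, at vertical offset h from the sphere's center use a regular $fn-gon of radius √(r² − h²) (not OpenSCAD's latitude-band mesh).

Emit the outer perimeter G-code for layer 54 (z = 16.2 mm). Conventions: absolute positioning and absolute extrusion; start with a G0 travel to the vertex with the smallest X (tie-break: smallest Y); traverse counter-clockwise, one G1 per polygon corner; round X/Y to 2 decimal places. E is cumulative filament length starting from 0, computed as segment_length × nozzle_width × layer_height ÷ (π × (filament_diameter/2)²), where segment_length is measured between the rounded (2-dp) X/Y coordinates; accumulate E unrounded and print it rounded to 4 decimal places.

G0 X-2.50 Y-2.50 Z16.20
G1 X21.50 Y-2.50 E1.1974
G1 X21.50 Y11.00 E1.8709
G1 X-2.50 Y11.00 E3.0682
G1 X-2.50 Y-2.50 E3.7418

At z = 16.2 mm: the sphere is not intersected at this z (|z−center|=8.200 > r=8); the cube at (-3, 13.5) does not reach this height (z outside [11, 14.5]); the 16.5×28.5 cube at (0, -3.5) contributes its full rectangle; the cube at (10, 13) (footprint 4×16) is included at this height; Taking the intersection: at least one operand is absent at this height, so nothing remains; the cube at (-2.5, -2.5) (footprint 24×13.5) is included at this height; Merging all regions: only the 24×13.5 cube at (-2.5, -2.5) is present, so the union is just that shape — 1 connected region. The outline is a single polygon with 4 vertices. Extrusion per mm of travel: 0.4 × 0.3 / (π × 0.875²) = 0.049890. Accumulating E over each segment gives final E = 3.7418.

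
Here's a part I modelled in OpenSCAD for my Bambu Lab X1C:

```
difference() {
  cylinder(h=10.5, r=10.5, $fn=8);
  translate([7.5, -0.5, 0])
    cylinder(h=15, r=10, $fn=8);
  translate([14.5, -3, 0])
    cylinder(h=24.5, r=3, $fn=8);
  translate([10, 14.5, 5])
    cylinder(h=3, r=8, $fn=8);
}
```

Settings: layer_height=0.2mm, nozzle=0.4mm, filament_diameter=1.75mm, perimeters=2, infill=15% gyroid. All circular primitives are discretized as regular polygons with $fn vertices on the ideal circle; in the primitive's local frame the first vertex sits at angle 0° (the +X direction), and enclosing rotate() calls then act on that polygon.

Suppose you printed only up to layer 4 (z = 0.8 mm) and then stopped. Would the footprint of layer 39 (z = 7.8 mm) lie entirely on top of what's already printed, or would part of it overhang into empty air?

Compare the two slices. At z = 0.8: the cylinder: section is a regular 8-gon, circumradius r=10.5 (area = (8/2)·10.500²·sin(360°/8) = 311.83 mm²); the r=10 cylinder at (7.5, -0.5) gives a regular 8-gon of circumradius 10 (constant along its height) (area = (8/2)·10.000²·sin(360°/8) = 282.84 mm²); the r=3 cylinder at (14.5, -3) contributes a regular 8-gon of circumradius 3 (area = (8/2)·3.000²·sin(360°/8) = 25.46 mm²); the cylinder at (10, 14.5) is not intersected at this z (z outside [5, 8]); Taking the first minus the rest: starting from the r=10.5 cylinder (311.83 mm²), the r=10 cylinder at (7.5, -0.5) partially overlaps it — only the 154.63 mm² overlap (of its 282.84 mm²) is removed, clipping the outline; the r=3 cylinder at (14.5, -3) misses the remaining region (no effect) — area = 157.20 mm². At z = 7.8: the r=10.5 cylinder contributes a regular 8-gon of circumradius 10.5 (area = (8/2)·10.500²·sin(360°/8) = 311.83 mm²); the cylinder at (7.5, -0.5): section is a regular 8-gon, circumradius r=10 (area = (8/2)·10.000²·sin(360°/8) = 282.84 mm²); the r=3 cylinder at (14.5, -3) gives a regular 8-gon of circumradius 3 (constant along its height) (area = (8/2)·3.000²·sin(360°/8) = 25.46 mm²); the r=8 cylinder at (10, 14.5) contributes a regular 8-gon of circumradius 8 (area = (8/2)·8.000²·sin(360°/8) = 181.02 mm²); Subtracting the remaining from the first: starting from the r=10.5 cylinder (311.83 mm²), the r=10 cylinder at (7.5, -0.5) partially overlaps it — only the 154.63 mm² overlap (of its 282.84 mm²) is removed, clipping the outline; the r=3 cylinder at (14.5, -3) misses the remaining region (no effect); the r=8 cylinder at (10, 14.5) misses the remaining region (no effect) — area = 157.20 mm². Checking containment: the cross-section at z = 7.8 is a subset of the cross-section at z = 0.8.

entirely on top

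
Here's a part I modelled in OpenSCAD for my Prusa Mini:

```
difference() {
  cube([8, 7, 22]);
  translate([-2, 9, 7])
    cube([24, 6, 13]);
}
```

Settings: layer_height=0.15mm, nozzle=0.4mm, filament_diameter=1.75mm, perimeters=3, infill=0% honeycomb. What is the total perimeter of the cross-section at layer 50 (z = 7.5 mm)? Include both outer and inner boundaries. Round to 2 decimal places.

30.00 mm

At z = 7.5 mm: the 8×7 cube contributes its full rectangle (perimeter 30.00 mm); the 24×6 cube at (-2, 9) contributes its full rectangle (perimeter 60.00 mm); After the difference (first − rest): starting from the 8×7 cube, the 24×6 cube at (-2, 9) misses the remaining region (no effect) — boundary = 30.00 mm. Overall, the cross-section is a single solid region. Total boundary length (outer) = 30.00 mm.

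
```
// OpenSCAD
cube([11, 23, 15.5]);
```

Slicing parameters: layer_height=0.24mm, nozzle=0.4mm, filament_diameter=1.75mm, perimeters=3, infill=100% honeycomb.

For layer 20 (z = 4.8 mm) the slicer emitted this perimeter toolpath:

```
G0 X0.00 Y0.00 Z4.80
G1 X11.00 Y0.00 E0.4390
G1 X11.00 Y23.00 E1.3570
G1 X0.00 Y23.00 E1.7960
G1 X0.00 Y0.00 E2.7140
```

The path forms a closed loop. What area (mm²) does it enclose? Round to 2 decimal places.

Apply the shoelace formula to the sequence of (X, Y) vertices; enclosed area = 253.00 mm².

253.00 mm²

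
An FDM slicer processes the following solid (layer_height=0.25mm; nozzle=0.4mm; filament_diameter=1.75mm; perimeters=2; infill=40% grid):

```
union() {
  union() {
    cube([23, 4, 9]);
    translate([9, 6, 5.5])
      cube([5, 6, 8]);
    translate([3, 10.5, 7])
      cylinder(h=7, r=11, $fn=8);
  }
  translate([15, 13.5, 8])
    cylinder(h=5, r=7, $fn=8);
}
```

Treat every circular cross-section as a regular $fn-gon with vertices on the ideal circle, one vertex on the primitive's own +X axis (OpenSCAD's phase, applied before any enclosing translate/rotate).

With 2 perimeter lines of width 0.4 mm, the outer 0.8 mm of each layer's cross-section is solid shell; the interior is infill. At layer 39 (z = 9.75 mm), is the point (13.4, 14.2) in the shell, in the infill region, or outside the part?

At z = 9.75 mm: the cube is absent (z outside [0, 9]); the cube at (9, 6) (footprint 5×6) is included at this height; the cylinder at (3, 10.5): section is a regular 8-gon, circumradius r=11; Combining (union): the regions partially overlap (shared area 25.34 mm²), so overlapping operands fuse into one piece — 1 connected region; the r=7 cylinder at (15, 13.5) gives a regular 8-gon of circumradius 7 (constant along its height); Taking the union: the regions partially overlap (shared area 39.84 mm²), so overlapping operands fuse into one piece — 1 connected region. Overall, the cross-section is a single solid region. The nearest boundary edge runs (10.21, 18.51)→(15.00, 20.50); distance from the point to it = 5.21 mm. The point is inside the cross-section and 5.21 mm from the nearest boundary — more than the 0.8 mm shell width (2 × 0.4), so it's in the infill interior.

infill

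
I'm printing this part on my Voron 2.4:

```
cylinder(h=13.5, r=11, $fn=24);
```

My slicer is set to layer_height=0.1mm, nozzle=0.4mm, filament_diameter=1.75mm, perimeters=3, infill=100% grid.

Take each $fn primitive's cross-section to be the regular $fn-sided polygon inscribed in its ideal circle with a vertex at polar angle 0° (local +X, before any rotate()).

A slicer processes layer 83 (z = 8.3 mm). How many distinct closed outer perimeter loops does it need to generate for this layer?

1

At z = 8.3 mm: the cylinder: section is a regular 24-gon, circumradius r=11. The result has 1 disconnected region.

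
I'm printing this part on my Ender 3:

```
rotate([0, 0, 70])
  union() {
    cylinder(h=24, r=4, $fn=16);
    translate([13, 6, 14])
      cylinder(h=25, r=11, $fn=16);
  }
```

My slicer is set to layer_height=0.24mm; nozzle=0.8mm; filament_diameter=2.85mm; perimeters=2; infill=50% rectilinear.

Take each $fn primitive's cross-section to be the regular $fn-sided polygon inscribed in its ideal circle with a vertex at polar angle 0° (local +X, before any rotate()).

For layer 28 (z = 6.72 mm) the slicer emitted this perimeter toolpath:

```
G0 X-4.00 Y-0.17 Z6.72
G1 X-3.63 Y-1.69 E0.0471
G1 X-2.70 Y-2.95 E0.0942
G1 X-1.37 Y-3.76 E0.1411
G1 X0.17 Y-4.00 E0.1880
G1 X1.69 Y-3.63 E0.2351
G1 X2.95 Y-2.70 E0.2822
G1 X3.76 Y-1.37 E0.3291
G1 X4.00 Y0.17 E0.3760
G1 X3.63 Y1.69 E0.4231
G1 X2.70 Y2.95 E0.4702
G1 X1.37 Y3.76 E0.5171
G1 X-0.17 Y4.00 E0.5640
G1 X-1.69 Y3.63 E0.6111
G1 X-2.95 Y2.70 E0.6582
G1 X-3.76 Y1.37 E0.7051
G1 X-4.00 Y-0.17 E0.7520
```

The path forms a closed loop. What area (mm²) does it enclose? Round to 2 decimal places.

Apply the shoelace formula to the sequence of (X, Y) vertices; enclosed area = 49.04 mm².

49.04 mm²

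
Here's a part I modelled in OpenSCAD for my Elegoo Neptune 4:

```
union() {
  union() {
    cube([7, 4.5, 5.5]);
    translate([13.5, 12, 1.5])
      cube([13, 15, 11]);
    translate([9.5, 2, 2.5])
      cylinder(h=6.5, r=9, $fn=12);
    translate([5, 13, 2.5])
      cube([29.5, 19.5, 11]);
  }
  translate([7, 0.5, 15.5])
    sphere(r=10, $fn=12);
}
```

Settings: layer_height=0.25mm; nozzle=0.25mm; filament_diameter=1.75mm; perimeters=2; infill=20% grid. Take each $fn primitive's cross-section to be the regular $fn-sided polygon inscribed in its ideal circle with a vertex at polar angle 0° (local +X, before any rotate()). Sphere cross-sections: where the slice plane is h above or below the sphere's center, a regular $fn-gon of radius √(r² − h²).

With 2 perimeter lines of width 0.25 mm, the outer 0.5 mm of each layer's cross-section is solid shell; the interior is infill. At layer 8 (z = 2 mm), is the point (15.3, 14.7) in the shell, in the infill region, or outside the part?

At z = 2 mm: the cube (footprint 7×4.5) is included at this height; the 13×15 cube at (13.5, 12) contributes its full rectangle; the cylinder at (9.5, 2) is absent (z outside [2.5, 9]); the cube at (5, 13) is absent (z outside [2.5, 13.5]); Taking the union: the 2 present regions are separate (no shared area or edge), so areas and boundary lengths simply add and each stays a separate island — 2 connected regions; the sphere at (7, 0.5) is not intersected at this z (|z−center|=13.500 > r=10); Merging all regions: only that combined region is present, so the union is just that shape — 2 connected regions. Overall, the cross-section has 2 separate islands. The nearest boundary edge runs (13.50, 12.00)→(13.50, 27.00); distance from the point to it = 1.80 mm. (Shell/infill is judged within the island containing the point — the largest one.) The point is inside the cross-section and 1.80 mm from the nearest boundary — more than the 0.5 mm shell width (2 × 0.25), so it's in the infill interior.

infill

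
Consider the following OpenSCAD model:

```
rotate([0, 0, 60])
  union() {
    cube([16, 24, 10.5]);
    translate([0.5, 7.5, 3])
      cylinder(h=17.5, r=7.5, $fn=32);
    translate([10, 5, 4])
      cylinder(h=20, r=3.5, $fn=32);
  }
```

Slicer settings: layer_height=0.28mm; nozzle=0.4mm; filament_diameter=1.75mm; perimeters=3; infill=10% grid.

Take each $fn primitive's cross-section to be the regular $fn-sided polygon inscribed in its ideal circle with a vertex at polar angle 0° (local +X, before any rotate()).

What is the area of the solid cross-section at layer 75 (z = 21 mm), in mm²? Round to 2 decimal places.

At z = 21 mm: the cube is absent (z outside [0, 10.5]); the cylinder at (0.5, 7.5) does not reach this height (z outside [3, 20.5]); the r=3.5 cylinder at (10, 5) contributes a regular 32-gon of circumradius 3.5 (area = (32/2)·3.500²·sin(360°/32) = 38.24 mm²); Taking the union: only the r=3.5 cylinder at (10, 5) is present, so the union is just that shape — area = 38.24 mm²; (whole slice rotated 60° about Z — lengths, areas and connectivity unchanged). Overall, the cross-section is a single solid region. Net area = 38.24 mm².

38.24 mm²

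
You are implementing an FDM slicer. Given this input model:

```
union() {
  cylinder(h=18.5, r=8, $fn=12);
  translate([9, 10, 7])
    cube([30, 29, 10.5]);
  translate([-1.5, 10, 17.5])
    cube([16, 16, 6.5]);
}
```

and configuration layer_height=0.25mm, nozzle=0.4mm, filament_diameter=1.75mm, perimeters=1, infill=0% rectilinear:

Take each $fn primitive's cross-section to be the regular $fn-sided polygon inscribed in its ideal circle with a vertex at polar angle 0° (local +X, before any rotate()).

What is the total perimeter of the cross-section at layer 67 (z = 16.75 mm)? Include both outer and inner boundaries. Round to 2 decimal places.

167.69 mm

At z = 16.75 mm: the r=8 cylinder contributes a regular 12-gon of circumradius 8 (perimeter = 2·12·8.000·sin(180°/12) = 49.69 mm); the cube at (9, 10) is present — its section is the full 30×29 rectangle (perimeter 118.00 mm); the cube at (-1.5, 10) does not reach this height (z outside [17.5, 24]); Merging all regions: the 2 present regions are separate (no shared area or edge), so areas and boundary lengths simply add and each stays a separate island — boundary = 167.69 mm. Overall, the cross-section has 2 separate islands. Total boundary length (outer) = 167.69 mm.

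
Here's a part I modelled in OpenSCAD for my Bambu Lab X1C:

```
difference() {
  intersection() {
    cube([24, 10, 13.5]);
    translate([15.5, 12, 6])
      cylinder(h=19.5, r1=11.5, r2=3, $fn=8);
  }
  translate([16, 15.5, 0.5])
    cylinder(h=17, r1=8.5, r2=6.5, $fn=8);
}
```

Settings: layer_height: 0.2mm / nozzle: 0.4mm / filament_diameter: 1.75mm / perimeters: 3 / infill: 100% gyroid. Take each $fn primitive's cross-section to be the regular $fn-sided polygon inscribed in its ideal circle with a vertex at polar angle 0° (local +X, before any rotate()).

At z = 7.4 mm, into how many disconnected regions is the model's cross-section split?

At z = 7.4 mm: the cube (footprint 24×10) is included at this height; the cone at (15.5, 12): at t=0.072 of its height the radius interpolates to r₁+(r₂−r₁)t = 10.890, giving a regular 8-gon of that circumradius; Keeping only the common overlap: the cone at (15.5, 12) partially overlaps the 24×10 cube; clipping to the common part keeps 122.86 mm² — 1 connected region; the cone at (16, 15.5) (r1=8.5→r2=6.5) has section circumradius 7.688 here — a regular 8-gon; Taking the first minus the rest: starting from that combined region, the cone at (16, 15.5) partially overlaps it — only the 11.56 mm² overlap (of its 167.19 mm²) is removed, clipping the outline — 1 connected region. The result has 1 disconnected region.

1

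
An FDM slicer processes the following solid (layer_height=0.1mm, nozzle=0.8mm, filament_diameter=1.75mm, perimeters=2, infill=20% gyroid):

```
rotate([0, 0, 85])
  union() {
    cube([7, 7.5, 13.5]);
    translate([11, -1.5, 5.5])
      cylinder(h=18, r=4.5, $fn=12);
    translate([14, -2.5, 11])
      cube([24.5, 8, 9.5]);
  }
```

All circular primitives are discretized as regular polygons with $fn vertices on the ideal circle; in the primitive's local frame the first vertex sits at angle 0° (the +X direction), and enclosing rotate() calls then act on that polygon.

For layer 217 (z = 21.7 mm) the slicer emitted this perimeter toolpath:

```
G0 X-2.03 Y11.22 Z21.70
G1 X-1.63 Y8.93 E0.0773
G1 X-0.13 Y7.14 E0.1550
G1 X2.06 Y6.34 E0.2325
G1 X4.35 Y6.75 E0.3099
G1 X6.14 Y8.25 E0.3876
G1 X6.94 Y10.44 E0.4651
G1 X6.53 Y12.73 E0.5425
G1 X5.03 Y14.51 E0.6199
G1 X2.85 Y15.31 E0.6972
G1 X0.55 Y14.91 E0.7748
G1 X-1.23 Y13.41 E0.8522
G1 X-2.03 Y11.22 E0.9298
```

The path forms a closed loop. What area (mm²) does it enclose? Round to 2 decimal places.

Apply the shoelace formula to the sequence of (X, Y) vertices; enclosed area = 60.76 mm².

60.76 mm²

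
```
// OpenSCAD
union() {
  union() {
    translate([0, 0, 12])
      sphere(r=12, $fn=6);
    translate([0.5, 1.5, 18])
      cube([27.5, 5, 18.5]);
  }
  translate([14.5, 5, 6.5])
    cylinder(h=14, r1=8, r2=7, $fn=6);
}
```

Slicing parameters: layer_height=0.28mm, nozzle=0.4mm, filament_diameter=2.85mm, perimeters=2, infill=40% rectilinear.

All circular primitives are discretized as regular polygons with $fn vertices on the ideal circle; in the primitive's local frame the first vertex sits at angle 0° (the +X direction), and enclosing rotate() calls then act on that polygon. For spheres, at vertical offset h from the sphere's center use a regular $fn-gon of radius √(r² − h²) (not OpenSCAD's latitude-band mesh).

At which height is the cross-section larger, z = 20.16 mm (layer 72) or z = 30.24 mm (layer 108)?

Layer 72 (z = 20.16): the sphere: section is a regular 6-gon, circumradius = √(r²−h²) = √(12²−8.16²) = 8.799 (area = (6/2)·8.799²·sin(360°/6) = 201.13 mm²); the 27.5×5 cube at (0.5, 1.5) contributes its full rectangle (area 137.50 mm²); Taking the union: the regions partially overlap — summed areas 338.63 mm² minus the doubly-counted overlap 29.95 mm² gives 308.68 mm² — area = 308.68 mm²; the cone at (14.5, 5) (r1=8→r2=7) has section circumradius 7.024 here — a regular 6-gon (area = (6/2)·7.024²·sin(360°/6) = 128.19 mm²); Taking the union: the regions partially overlap — summed areas 436.87 mm² minus the doubly-counted overlap 61.87 mm² gives 375.00 mm² — area = 375.00 mm². So its area = 375.00 mm². Layer 108 (z = 30.24): the sphere does not reach this height (|z−center|=18.240 > r=12); the cube at (0.5, 1.5) is present — its section is the full 27.5×5 rectangle (area 137.50 mm²); Combining (union): only the 27.5×5 cube at (0.5, 1.5) is present, so the union is just that shape — area = 137.50 mm²; the cone at (14.5, 5) is absent (z outside [6.5, 20.5]); Combining (union): only that combined region is present, so the union is just that shape — area = 137.50 mm². So its area = 137.50 mm². Layer 72 is larger (375.00 vs 137.50 mm²).

layer 72 (z = 20.16 mm)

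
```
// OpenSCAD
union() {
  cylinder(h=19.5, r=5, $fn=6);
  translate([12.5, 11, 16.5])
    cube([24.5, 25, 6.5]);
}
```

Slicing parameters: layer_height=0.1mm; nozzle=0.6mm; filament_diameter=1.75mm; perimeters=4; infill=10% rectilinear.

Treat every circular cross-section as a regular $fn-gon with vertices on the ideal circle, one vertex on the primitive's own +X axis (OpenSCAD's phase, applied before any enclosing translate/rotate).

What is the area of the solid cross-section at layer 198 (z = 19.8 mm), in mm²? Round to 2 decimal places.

At z = 19.8 mm: the cylinder is not intersected at this z (z outside [0, 19.5]); the 24.5×25 cube at (12.5, 11) contributes its full rectangle (area 612.50 mm²); Combining (union): only the 24.5×25 cube at (12.5, 11) is present, so the union is just that shape — area = 612.50 mm². Overall, the cross-section is a single solid region. Net area = 612.50 mm².

612.50 mm²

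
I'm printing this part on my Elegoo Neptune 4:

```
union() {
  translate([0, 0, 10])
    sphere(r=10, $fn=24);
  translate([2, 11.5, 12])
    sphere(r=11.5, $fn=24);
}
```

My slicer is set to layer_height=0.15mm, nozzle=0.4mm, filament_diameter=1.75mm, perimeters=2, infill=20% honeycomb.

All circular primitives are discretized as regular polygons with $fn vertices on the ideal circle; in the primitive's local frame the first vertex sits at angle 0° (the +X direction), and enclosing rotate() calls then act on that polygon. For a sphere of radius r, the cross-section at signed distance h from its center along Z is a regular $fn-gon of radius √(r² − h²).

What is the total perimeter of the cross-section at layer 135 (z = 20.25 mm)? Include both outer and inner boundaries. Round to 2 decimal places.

At z = 20.25 mm: the sphere does not reach this height (|z−center|=10.250 > r=10); the sphere at (2, 11.5): section is a regular 24-gon, circumradius = √(r²−h²) = √(11.5²−8.25²) = 8.012 (perimeter = 2·24·8.012·sin(180°/24) = 50.20 mm); Combining (union): only the r=11.5 sphere at (2, 11.5) is present, so the union is just that shape — boundary = 50.20 mm. Overall, the cross-section is a single solid region. Total boundary length (outer) = 50.20 mm.

50.20 mm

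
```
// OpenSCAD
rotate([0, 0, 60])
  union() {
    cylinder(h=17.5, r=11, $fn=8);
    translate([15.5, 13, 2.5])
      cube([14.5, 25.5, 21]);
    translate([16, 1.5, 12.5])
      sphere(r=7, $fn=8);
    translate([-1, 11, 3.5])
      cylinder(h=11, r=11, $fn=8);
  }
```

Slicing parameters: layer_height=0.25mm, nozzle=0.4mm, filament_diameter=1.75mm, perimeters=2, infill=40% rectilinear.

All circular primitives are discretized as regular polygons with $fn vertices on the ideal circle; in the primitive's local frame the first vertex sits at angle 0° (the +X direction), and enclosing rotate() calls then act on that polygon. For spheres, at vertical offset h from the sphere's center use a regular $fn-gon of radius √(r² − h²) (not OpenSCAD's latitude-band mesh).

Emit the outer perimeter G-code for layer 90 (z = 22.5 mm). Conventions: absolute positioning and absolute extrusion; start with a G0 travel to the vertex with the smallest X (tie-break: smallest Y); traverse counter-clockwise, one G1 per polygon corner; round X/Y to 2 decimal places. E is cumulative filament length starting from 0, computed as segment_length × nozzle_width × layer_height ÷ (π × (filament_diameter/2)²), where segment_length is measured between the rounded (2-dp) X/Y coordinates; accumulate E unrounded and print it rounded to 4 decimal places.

At z = 22.5 mm: the cylinder is absent (z outside [0, 17.5]); the cube at (15.5, 13) (footprint 14.5×25.5) is included at this height; the sphere at (16, 1.5) is not intersected at this z (|z−center|=10.000 > r=7); the cylinder at (-1, 11) is not intersected at this z (z outside [3.5, 14.5]); Combining (union): only the 14.5×25.5 cube at (15.5, 13) is present, so the union is just that shape — 1 connected region; (whole slice rotated 60° about Z — lengths, areas and connectivity unchanged). The outline is a single polygon with 4 vertices. Extrusion per mm of travel: 0.4 × 0.25 / (π × 0.875²) = 0.041575. Accumulating E over each segment gives final E = 3.3259.

G0 X-25.59 Y32.67 Z22.50
G1 X-3.51 Y19.92 E1.0600
G1 X3.74 Y32.48 E1.6630
G1 X-18.34 Y45.23 E2.7230
G1 X-25.59 Y32.67 E3.3259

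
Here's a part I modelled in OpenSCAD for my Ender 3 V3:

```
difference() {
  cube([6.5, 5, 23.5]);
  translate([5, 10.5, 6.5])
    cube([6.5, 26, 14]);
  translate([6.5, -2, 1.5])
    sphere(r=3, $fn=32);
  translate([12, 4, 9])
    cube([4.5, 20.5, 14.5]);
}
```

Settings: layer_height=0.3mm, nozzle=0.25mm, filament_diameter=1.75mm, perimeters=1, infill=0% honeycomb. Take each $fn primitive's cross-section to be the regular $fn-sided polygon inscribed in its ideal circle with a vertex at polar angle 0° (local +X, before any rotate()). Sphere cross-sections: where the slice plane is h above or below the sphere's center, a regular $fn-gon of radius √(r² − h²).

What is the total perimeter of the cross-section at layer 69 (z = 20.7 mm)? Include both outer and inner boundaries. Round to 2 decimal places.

23.00 mm

At z = 20.7 mm: the 6.5×5 cube contributes its full rectangle (perimeter 23.00 mm); the cube at (5, 10.5) is not intersected at this z (z outside [6.5, 20.5]); the sphere at (6.5, -2) is not intersected at this z (|z−center|=19.200 > r=3); the 4.5×20.5 cube at (12, 4) contributes its full rectangle (perimeter 50.00 mm); Subtracting the remaining from the first: starting from the 6.5×5 cube, the 4.5×20.5 cube at (12, 4) misses the remaining region (no effect) — boundary = 23.00 mm. Overall, the cross-section is a single solid region. Total boundary length (outer) = 23.00 mm.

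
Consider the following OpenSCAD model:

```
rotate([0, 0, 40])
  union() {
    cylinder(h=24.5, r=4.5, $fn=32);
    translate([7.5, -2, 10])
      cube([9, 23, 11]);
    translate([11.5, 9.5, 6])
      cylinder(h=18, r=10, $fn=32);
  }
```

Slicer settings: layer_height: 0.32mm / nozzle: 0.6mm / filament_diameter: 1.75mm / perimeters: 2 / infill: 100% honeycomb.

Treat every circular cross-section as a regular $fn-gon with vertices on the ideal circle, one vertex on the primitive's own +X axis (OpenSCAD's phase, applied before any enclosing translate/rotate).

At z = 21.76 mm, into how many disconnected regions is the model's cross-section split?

2

At z = 21.76 mm: the r=4.5 cylinder contributes a regular 32-gon of circumradius 4.5; the cube at (7.5, -2) is absent (z outside [10, 21]); the r=10 cylinder at (11.5, 9.5) contributes a regular 32-gon of circumradius 10; Taking the union: the 2 present regions are separate (no shared area or edge), so areas and boundary lengths simply add and each stays a separate island — 2 connected regions; (rotated 40° about Z; rotation is an isometry so areas/perimeters/island counts are preserved). The result has 2 disconnected regions.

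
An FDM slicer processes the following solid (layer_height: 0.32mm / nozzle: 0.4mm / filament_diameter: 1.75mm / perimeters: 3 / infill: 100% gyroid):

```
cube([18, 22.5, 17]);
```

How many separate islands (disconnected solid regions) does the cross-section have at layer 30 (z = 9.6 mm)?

At z = 9.6 mm: the cube is present — its section is the full 18×22.5 rectangle. Overall, the cross-section is a single solid region. Island count = 1.

1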